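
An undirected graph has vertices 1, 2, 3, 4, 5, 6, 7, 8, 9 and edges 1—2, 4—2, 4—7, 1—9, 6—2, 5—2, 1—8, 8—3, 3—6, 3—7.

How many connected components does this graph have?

1

From 1: component {1, 2, 3, 4, 5, 6, 7, 8, 9}.
That's 1 component.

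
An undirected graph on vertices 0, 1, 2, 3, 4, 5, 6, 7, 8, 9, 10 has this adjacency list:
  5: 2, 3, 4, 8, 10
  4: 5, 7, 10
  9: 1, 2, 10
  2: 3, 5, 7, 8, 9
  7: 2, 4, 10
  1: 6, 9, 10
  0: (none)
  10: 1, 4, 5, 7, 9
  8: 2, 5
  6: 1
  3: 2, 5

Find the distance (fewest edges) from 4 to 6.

3

Distance 0: 4.
Distance 1: 5, 7, 10.
Distance 2: 1, 2, 3, 8, 9.
Distance 3: 6 — contains 6.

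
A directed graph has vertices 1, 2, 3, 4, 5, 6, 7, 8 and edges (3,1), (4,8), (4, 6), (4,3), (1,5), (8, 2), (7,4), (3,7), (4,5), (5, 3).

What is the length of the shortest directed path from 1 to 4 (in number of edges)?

Distance 0: 1.
Distance 1: 5.
Distance 2: 3.
Distance 3: 7.
Distance 4: 4 — contains 4.

4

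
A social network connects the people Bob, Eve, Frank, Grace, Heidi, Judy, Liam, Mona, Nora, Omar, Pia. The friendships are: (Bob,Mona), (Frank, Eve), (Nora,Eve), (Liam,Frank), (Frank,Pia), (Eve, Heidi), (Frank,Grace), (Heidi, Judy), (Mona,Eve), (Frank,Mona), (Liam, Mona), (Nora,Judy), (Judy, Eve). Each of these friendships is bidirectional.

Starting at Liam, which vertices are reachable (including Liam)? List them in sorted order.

Bob, Eve, Frank, Grace, Heidi, Judy, Liam, Mona, Nora, Pia

Start at Liam.
Its neighbours: Frank, Mona.
Then their neighbours: Bob, Eve, Grace, Pia.
Then next layer: Heidi, Judy, Nora.
Nothing further is reachable.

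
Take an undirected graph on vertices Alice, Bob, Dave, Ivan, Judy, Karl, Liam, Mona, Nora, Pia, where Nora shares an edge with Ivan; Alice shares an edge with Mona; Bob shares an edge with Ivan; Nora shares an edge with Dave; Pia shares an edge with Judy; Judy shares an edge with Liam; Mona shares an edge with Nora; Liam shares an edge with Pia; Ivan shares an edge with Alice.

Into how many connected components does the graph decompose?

From Alice: component {Alice, Bob, Dave, Ivan, Mona, Nora}.
From Judy: component {Judy, Liam, Pia}.
From Karl: component {Karl}.
That's 3 components.

3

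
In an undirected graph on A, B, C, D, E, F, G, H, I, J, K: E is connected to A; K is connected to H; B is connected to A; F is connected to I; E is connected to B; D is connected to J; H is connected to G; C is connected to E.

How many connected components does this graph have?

4

From A: component {A, B, C, E}.
From D: component {D, J}.
From F: component {F, I}.
From G: component {G, H, K}.
That's 4 components.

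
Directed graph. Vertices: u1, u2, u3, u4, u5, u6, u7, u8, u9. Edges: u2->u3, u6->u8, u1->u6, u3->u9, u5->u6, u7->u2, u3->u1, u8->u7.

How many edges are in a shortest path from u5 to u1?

Distance 0: u5.
Distance 1: u6.
Distance 2: u8.
Distance 3: u7.
Distance 4: u2.
Distance 5: u3.
Distance 6: u1, u9 — contains u1.

6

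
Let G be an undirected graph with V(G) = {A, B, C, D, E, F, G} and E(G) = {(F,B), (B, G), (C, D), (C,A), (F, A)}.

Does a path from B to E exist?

No

Explore from B.
Distance 1: reach F, G.
Distance 2: reach A.
Distance 3: reach C.
Distance 4: reach D.
The search is exhausted without reaching E; it lies in a different component.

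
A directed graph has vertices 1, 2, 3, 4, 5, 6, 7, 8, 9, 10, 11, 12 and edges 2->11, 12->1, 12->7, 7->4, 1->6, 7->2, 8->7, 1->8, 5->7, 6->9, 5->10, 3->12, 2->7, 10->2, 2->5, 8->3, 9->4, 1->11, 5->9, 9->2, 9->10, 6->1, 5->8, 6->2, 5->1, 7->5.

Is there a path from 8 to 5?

Explore from 8.
Distance 1: reach 3, 7.
Distance 2: reach 2, 4, 5, 12.
Found 5.

Yes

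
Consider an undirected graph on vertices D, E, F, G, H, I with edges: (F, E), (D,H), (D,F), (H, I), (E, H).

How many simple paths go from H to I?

1

H–I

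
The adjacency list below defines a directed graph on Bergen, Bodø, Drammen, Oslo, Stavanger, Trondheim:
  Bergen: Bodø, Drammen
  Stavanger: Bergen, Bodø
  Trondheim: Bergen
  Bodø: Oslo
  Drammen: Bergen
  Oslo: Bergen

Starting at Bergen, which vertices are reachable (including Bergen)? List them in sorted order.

Start at Bergen.
Its neighbours: Bodø, Drammen.
Then their neighbours: Oslo.
Nothing further is reachable.

Bergen, Bodø, Drammen, Oslo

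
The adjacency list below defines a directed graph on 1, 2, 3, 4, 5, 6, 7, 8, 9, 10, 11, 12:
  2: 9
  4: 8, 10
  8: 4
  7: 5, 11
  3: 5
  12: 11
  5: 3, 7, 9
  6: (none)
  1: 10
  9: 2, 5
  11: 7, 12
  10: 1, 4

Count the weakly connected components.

From 1: component {1, 4, 8, 10}.
From 2: component {2, 3, 5, 7, 9, 11, 12}.
From 6: component {6}.
That's 3 components.

3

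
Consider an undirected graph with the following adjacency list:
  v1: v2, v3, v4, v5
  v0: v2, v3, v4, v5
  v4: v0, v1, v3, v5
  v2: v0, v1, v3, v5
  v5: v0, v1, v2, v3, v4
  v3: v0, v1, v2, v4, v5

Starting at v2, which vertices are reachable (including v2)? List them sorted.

v0, v1, v2, v3, v4, v5

Start at v2.
Its neighbours: v0, v1, v3, v5.
Then their neighbours: v4.
Every vertex is now reached.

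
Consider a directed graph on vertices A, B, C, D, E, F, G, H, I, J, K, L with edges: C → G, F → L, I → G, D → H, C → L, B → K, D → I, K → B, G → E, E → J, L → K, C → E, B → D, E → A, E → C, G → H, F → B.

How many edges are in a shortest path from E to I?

Distance 0: E.
Distance 1: A, C, J.
Distance 2: G, L.
Distance 3: H, K.
Distance 4: B.
Distance 5: D.
Distance 6: I — contains I.

6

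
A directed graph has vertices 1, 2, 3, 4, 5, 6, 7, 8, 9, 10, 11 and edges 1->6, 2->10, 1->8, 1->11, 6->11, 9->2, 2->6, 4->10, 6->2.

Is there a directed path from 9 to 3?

No

Explore from 9.
Distance 1: reach 2.
Distance 2: reach 6, 10.
Distance 3: reach 11.
The search from 9 is exhausted; no directed path reaches 3.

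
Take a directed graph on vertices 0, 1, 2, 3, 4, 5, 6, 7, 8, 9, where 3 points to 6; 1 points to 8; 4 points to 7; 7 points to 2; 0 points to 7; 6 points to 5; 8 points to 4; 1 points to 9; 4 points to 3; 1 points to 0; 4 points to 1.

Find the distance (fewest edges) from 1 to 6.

Distance 0: 1.
Distance 1: 0, 8, 9.
Distance 2: 4, 7.
Distance 3: 2, 3.
Distance 4: 6 — contains 6.

4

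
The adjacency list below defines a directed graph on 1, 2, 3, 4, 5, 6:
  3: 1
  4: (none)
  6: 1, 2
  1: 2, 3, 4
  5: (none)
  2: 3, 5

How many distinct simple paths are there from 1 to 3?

2

1→2→3
1→3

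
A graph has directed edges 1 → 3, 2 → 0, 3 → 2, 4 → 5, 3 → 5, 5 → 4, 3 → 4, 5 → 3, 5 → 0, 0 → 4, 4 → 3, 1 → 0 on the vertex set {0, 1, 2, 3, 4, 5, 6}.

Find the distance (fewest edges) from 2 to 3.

Distance 0: 2.
Distance 1: 0.
Distance 2: 4.
Distance 3: 3, 5 — contains 3.

3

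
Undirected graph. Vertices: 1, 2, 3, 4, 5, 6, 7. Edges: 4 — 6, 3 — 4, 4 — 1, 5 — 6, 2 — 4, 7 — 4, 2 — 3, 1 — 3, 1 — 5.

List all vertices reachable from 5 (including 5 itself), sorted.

1, 2, 3, 4, 5, 6, 7

Start at 5.
Its neighbours: 1, 6.
Then their neighbours: 3, 4.
Then next layer: 2, 7.
Every vertex is now reached.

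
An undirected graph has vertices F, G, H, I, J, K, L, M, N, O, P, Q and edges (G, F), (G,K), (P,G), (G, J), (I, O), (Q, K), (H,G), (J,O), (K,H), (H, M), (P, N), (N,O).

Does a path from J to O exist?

Explore from J.
Distance 1: reach G, O.
Found O.

Yes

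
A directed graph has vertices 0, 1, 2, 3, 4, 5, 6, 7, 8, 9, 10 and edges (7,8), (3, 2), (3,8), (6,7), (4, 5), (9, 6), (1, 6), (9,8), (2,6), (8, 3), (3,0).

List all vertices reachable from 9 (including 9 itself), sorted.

0, 2, 3, 6, 7, 8, 9

Start at 9.
Its neighbours: 6, 8.
Then their neighbours: 3, 7.
Then next layer: 0, 2.
Nothing further is reachable.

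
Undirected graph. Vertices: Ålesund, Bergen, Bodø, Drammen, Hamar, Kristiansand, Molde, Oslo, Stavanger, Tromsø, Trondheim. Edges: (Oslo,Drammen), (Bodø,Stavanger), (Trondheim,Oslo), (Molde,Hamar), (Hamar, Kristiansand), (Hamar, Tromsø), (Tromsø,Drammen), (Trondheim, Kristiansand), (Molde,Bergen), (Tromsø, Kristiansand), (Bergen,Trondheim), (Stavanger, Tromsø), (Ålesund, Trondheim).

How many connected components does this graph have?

From Ålesund: component {Ålesund, Bergen, Bodø, Drammen, Hamar, Kristiansand, Molde, Oslo, Stavanger, Tromsø, Trondheim}.
That's 1 component.

1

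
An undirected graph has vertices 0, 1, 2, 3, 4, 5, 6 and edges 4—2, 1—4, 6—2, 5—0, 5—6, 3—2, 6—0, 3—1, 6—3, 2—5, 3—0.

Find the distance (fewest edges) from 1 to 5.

3

Distance 0: 1.
Distance 1: 3, 4.
Distance 2: 0, 2, 6.
Distance 3: 5 — contains 5.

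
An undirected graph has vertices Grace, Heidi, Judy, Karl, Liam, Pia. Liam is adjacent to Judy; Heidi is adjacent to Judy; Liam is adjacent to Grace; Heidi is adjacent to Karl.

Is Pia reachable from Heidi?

Explore from Heidi.
Distance 1: reach Judy, Karl.
Distance 2: reach Liam.
Distance 3: reach Grace.
The search is exhausted without reaching Pia; it lies in a different component.

No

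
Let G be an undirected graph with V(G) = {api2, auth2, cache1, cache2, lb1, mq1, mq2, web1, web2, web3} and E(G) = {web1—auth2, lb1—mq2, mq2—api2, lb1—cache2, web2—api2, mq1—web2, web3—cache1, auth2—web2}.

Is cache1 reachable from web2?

Explore from web2.
Distance 1: reach api2, auth2, mq1.
Distance 2: reach mq2, web1.
Distance 3: reach lb1.
Distance 4: reach cache2.
The search is exhausted without reaching cache1; it lies in a different component.

No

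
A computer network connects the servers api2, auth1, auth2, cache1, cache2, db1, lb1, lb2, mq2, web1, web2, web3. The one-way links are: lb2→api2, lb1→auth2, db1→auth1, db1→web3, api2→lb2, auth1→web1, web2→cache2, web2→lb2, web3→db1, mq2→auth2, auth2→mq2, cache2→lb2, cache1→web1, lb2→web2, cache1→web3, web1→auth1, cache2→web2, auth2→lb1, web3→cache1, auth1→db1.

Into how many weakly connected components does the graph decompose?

3

From api2: component {api2, cache2, lb2, web2}.
From auth1: component {auth1, cache1, db1, web1, web3}.
From auth2: component {auth2, lb1, mq2}.
That's 3 components.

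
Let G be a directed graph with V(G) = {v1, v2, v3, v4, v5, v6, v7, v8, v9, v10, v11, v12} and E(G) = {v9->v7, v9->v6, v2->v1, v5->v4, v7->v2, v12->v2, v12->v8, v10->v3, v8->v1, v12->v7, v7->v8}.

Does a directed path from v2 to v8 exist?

No

Explore from v2.
Distance 1: reach v1.
The search from v2 is exhausted; no directed path reaches v8.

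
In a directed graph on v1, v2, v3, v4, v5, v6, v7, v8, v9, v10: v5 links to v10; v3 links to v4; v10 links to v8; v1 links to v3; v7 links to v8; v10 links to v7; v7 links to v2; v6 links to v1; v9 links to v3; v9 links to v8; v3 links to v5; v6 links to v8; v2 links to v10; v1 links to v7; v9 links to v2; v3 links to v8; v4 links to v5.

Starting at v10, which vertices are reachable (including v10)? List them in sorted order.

Start at v10.
Its neighbours: v7, v8.
Then their neighbours: v2.
Nothing further is reachable.

v2, v7, v8, v10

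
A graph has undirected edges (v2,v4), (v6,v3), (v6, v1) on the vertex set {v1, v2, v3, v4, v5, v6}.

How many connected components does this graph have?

3

From v1: component {v1, v3, v6}.
From v2: component {v2, v4}.
From v5: component {v5}.
That's 3 components.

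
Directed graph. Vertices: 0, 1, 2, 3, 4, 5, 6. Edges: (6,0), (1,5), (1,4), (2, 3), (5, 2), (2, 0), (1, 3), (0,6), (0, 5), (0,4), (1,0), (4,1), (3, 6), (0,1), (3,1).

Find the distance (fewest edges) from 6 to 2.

Distance 0: 6.
Distance 1: 0.
Distance 2: 1, 4, 5.
Distance 3: 2, 3 — contains 2.

3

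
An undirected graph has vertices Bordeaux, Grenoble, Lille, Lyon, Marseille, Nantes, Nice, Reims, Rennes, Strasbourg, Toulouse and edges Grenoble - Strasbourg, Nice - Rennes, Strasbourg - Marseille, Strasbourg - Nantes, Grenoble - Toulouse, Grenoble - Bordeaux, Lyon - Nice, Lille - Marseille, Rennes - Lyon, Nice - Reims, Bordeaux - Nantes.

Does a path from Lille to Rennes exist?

No

Explore from Lille.
Distance 1: reach Marseille.
Distance 2: reach Strasbourg.
Distance 3: reach Grenoble, Nantes.
Distance 4: reach Bordeaux, Toulouse.
The search is exhausted without reaching Rennes; it lies in a different component.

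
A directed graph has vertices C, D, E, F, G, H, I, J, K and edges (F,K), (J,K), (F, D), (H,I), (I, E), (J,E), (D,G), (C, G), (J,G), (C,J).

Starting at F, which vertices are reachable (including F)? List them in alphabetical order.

D, F, G, K

Start at F.
Its neighbours: D, K.
Then their neighbours: G.
Nothing further is reachable.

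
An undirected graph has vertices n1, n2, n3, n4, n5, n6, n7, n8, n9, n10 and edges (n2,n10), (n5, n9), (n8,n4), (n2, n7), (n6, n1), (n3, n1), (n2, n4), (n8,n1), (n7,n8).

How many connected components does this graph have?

2

From n1: component {n1, n2, n3, n4, n6, n7, n8, n10}.
From n5: component {n5, n9}.
That's 2 components.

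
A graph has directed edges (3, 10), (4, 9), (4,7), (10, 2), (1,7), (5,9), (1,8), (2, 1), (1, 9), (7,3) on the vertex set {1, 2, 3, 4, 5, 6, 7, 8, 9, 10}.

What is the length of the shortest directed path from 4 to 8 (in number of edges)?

Distance 0: 4.
Distance 1: 7, 9.
Distance 2: 3.
Distance 3: 10.
Distance 4: 2.
Distance 5: 1.
Distance 6: 8 — contains 8.

6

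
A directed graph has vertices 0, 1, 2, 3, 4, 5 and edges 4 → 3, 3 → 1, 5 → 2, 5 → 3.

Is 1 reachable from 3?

Yes

Explore from 3.
Distance 1: reach 1.
Found 1.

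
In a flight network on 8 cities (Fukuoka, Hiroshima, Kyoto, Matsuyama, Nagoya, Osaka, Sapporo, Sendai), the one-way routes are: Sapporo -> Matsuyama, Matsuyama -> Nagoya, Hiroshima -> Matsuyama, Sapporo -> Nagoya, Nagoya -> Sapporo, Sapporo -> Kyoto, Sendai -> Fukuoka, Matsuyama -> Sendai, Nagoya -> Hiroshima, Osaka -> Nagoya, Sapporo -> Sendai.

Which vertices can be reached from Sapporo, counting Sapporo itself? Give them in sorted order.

Start at Sapporo.
Its neighbours: Kyoto, Matsuyama, Nagoya, Sendai.
Then their neighbours: Fukuoka, Hiroshima.
Nothing further is reachable.

Fukuoka, Hiroshima, Kyoto, Matsuyama, Nagoya, Sapporo, Sendai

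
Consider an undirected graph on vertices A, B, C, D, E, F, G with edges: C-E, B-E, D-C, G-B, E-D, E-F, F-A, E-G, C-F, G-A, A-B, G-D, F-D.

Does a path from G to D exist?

Explore from G.
Distance 1: reach A, B, D, E.
Found D.

Yes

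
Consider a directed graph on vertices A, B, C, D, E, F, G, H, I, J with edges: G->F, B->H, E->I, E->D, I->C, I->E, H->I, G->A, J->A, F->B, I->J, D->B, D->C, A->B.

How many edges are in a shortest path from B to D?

4

Distance 0: B.
Distance 1: H.
Distance 2: I.
Distance 3: C, E, J.
Distance 4: A, D — contains D.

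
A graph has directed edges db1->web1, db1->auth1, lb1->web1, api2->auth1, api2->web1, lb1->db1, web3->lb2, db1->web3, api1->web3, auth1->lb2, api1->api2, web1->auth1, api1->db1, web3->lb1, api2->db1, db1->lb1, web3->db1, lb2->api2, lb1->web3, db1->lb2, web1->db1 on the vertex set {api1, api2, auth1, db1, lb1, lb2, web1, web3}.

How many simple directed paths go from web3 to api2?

web3→db1→auth1→lb2→api2
web3→db1→lb1→web1→auth1→lb2→api2
web3→db1→lb2→api2
web3→db1→web1→auth1→lb2→api2
web3→lb1→db1→auth1→lb2→api2
web3→lb1→db1→lb2→api2
web3→lb1→db1→web1→auth1→lb2→api2
web3→lb1→web1→auth1→lb2→api2
web3→lb1→web1→db1→auth1→lb2→api2
web3→lb1→web1→db1→lb2→api2
web3→lb2→api2

11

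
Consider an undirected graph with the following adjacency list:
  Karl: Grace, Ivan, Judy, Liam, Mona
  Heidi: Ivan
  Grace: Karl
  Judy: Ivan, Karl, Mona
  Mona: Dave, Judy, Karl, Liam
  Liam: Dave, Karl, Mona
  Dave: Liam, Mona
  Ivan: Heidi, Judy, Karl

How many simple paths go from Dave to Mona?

Dave–Liam–Karl–Ivan–Judy–Mona
Dave–Liam–Karl–Judy–Mona
Dave–Liam–Karl–Mona
Dave–Liam–Mona
Dave–Mona

5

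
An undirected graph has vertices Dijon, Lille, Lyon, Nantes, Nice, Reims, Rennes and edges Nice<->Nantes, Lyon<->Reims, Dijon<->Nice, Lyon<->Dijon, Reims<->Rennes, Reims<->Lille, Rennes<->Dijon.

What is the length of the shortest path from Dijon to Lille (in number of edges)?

3

Distance 0: Dijon.
Distance 1: Lyon, Nice, Rennes.
Distance 2: Nantes, Reims.
Distance 3: Lille — contains Lille.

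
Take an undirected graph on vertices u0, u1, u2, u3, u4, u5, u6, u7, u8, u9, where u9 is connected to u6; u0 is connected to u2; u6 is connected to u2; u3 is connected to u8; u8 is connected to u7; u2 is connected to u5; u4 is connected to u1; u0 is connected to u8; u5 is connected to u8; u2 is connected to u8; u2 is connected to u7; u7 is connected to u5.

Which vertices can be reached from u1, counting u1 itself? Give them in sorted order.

Start at u1.
Its neighbours: u4.
Nothing further is reachable.

u1, u4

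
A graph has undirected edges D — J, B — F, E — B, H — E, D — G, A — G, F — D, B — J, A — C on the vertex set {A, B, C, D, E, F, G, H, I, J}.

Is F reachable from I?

No

I has no edges, so nothing is reachable from it.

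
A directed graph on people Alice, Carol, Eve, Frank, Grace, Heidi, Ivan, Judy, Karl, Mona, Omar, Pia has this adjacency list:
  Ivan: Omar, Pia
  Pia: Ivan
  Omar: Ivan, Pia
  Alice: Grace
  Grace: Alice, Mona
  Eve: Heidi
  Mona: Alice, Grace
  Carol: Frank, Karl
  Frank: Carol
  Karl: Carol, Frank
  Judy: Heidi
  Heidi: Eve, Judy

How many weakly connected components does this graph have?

From Alice: component {Alice, Grace, Mona}.
From Carol: component {Carol, Frank, Karl}.
From Eve: component {Eve, Heidi, Judy}.
From Ivan: component {Ivan, Omar, Pia}.
That's 4 components.

4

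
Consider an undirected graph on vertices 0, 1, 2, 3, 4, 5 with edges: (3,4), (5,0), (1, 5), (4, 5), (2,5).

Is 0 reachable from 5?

Explore from 5.
Distance 1: reach 0, 1, 2, 4.
Found 0.

Yes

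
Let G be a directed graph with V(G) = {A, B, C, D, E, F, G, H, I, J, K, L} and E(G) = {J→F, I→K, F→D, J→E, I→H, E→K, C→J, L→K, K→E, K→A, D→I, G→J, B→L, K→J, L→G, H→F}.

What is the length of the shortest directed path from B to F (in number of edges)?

4

Distance 0: B.
Distance 1: L.
Distance 2: G, K.
Distance 3: A, E, J.
Distance 4: F — contains F.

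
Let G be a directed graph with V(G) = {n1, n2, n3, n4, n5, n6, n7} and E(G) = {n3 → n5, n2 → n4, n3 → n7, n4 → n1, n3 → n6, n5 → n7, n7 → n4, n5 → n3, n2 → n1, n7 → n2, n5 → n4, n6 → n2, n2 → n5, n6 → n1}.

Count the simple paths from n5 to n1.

10

n5→n3→n6→n1
n5→n3→n6→n2→n1
n5→n3→n6→n2→n4→n1
n5→n3→n7→n2→n1
n5→n3→n7→n2→n4→n1
n5→n3→n7→n4→n1
n5→n4→n1
n5→n7→n2→n1
n5→n7→n2→n4→n1
n5→n7→n4→n1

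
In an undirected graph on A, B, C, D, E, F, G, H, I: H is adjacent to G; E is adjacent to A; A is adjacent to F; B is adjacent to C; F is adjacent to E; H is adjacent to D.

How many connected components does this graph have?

4

From A: component {A, E, F}.
From B: component {B, C}.
From D: component {D, G, H}.
From I: component {I}.
That's 4 components.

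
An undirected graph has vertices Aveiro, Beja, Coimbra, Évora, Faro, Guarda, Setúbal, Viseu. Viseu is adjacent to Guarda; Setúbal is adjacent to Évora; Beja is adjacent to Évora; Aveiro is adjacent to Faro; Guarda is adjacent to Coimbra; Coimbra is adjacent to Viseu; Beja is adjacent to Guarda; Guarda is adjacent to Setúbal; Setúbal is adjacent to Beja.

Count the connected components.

From Aveiro: component {Aveiro, Faro}.
From Beja: component {Beja, Coimbra, Évora, Guarda, Setúbal, Viseu}.
That's 2 components.

2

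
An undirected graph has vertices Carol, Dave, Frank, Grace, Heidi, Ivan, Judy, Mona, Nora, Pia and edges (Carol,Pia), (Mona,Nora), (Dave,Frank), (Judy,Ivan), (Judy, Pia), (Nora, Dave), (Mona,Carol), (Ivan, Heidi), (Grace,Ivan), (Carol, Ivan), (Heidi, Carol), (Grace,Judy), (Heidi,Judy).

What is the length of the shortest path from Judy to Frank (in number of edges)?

6

Distance 0: Judy.
Distance 1: Grace, Heidi, Ivan, Pia.
Distance 2: Carol.
Distance 3: Mona.
Distance 4: Nora.
Distance 5: Dave.
Distance 6: Frank — contains Frank.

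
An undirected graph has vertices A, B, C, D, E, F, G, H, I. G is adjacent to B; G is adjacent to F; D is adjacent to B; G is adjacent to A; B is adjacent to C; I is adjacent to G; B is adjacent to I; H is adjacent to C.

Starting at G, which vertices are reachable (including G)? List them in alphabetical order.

A, B, C, D, F, G, H, I

Start at G.
Its neighbours: A, B, F, I.
Then their neighbours: C, D.
Then next layer: H.
Nothing further is reachable.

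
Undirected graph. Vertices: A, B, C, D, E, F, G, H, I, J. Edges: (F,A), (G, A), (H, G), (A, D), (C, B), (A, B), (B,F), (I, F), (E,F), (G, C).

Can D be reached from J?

No

J has no edges, so nothing is reachable from it.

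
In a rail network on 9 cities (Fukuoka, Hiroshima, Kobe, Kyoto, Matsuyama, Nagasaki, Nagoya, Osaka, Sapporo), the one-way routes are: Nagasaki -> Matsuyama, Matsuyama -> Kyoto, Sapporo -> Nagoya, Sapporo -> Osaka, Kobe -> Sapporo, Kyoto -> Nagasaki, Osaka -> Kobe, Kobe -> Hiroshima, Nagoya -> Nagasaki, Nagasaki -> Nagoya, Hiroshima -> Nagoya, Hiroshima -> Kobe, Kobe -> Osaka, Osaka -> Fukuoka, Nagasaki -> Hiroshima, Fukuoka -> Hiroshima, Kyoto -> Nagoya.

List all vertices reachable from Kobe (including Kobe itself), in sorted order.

Start at Kobe.
Its neighbours: Hiroshima, Osaka, Sapporo.
Then their neighbours: Fukuoka, Nagoya.
Then next layer: Nagasaki.
Then next layer: Matsuyama.
Then next layer: Kyoto.
Every vertex is now reached.

Fukuoka, Hiroshima, Kobe, Kyoto, Matsuyama, Nagasaki, Nagoya, Osaka, Sapporo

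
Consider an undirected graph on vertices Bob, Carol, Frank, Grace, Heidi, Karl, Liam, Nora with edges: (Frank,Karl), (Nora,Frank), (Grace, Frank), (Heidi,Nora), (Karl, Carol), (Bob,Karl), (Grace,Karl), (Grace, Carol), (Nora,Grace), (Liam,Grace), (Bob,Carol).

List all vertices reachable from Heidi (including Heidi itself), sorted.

Bob, Carol, Frank, Grace, Heidi, Karl, Liam, Nora

Start at Heidi.
Its neighbours: Nora.
Then their neighbours: Frank, Grace.
Then next layer: Carol, Karl, Liam.
Then next layer: Bob.
Every vertex is now reached.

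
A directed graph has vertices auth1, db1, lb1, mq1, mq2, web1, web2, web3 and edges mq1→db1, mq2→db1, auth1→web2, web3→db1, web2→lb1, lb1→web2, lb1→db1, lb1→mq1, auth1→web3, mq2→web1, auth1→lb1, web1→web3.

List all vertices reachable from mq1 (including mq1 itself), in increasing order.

db1, mq1

Start at mq1.
Its neighbours: db1.
Nothing further is reachable.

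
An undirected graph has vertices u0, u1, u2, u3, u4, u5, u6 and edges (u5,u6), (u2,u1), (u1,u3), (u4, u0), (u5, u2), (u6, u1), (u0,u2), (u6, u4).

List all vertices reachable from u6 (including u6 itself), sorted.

Start at u6.
Its neighbours: u1, u4, u5.
Then their neighbours: u0, u2, u3.
Every vertex is now reached.

u0, u1, u2, u3, u4, u5, u6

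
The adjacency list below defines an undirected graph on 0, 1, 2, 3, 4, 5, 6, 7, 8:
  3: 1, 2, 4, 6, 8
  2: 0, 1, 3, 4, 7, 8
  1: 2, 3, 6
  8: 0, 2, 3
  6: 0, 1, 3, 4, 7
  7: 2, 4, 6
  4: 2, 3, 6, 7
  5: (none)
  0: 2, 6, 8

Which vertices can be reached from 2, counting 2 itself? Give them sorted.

Start at 2.
Its neighbours: 0, 1, 3, 4, 7, 8.
Then their neighbours: 6.
Nothing further is reachable.

0, 1, 2, 3, 4, 6, 7, 8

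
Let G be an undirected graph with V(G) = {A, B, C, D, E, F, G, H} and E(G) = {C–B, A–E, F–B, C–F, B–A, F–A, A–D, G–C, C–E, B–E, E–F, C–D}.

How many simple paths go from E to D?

E–A–B–C–D
E–A–B–F–C–D
E–A–D
E–A–F–B–C–D
E–A–F–C–D
E–B–A–D
E–B–A–F–C–D
E–B–C–D
... and 14 more.

22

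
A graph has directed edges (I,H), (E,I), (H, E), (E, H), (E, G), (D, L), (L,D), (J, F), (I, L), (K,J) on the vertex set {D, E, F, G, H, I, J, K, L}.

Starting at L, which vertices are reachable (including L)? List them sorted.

D, L

Start at L.
Its neighbours: D.
Nothing further is reachable.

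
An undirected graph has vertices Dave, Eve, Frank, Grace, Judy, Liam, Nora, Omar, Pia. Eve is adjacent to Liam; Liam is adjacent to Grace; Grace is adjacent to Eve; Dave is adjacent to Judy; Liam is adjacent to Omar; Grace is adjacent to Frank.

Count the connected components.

From Dave: component {Dave, Judy}.
From Eve: component {Eve, Frank, Grace, Liam, Omar}.
From Nora: component {Nora}.
From Pia: component {Pia}.
That's 4 components.

4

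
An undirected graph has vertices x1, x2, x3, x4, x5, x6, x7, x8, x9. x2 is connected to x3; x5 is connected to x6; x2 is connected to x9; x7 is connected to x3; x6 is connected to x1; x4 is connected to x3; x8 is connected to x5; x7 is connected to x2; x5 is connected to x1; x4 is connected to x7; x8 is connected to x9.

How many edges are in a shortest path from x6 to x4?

Distance 0: x6.
Distance 1: x1, x5.
Distance 2: x8.
Distance 3: x9.
Distance 4: x2.
Distance 5: x3, x7.
Distance 6: x4 — contains x4.

6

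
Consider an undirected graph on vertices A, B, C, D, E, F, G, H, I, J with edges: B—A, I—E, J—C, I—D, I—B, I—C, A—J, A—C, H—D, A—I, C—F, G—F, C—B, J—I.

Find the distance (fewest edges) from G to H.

Distance 0: G.
Distance 1: F.
Distance 2: C.
Distance 3: A, B, I, J.
Distance 4: D, E.
Distance 5: H — contains H.

5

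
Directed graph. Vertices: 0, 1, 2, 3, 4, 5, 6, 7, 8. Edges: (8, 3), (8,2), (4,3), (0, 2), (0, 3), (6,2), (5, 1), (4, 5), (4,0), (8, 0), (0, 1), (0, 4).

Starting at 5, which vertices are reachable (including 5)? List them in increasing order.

1, 5

Start at 5.
Its neighbours: 1.
Nothing further is reachable.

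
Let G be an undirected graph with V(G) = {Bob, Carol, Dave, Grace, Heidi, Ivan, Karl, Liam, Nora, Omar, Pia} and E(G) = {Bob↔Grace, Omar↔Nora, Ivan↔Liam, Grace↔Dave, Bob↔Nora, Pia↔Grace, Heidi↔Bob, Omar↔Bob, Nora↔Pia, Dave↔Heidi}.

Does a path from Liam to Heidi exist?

No

Explore from Liam.
Distance 1: reach Ivan.
The search is exhausted without reaching Heidi; it lies in a different component.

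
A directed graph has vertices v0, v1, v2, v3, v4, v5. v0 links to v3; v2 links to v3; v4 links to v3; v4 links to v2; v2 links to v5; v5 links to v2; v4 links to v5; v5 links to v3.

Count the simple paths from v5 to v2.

1

v5→v2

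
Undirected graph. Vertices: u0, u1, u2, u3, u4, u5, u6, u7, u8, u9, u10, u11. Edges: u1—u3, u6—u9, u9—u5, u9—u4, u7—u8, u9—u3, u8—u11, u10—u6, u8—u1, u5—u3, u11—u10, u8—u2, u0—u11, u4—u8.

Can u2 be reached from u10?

Yes

Explore from u10.
Distance 1: reach u6, u11.
Distance 2: reach u0, u8, u9.
Distance 3: reach u1, u2, u3, u4, u5, u7.
Found u2.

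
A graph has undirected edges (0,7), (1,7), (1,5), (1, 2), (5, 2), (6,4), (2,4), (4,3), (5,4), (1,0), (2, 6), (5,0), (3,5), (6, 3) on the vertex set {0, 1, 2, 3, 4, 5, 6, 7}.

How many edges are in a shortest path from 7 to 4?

3

Distance 0: 7.
Distance 1: 0, 1.
Distance 2: 2, 5.
Distance 3: 3, 4, 6 — contains 4.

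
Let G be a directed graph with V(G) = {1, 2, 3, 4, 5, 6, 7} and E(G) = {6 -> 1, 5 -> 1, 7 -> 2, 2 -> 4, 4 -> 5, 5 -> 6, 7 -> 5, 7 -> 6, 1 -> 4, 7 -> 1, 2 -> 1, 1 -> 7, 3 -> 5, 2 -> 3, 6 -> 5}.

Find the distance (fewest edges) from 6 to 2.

Distance 0: 6.
Distance 1: 1, 5.
Distance 2: 4, 7.
Distance 3: 2 — contains 2.

3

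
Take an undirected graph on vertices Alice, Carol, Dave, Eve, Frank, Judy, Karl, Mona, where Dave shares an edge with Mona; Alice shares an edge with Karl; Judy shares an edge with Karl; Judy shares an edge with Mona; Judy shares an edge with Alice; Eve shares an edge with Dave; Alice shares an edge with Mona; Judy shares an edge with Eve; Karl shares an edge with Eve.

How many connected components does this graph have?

From Alice: component {Alice, Dave, Eve, Judy, Karl, Mona}.
From Carol: component {Carol}.
From Frank: component {Frank}.
That's 3 components.

3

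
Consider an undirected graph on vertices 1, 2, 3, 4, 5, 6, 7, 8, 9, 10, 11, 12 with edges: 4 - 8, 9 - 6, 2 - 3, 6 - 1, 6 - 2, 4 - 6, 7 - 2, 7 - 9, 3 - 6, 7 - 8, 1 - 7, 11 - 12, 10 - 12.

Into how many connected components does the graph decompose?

From 1: component {1, 2, 3, 4, 6, 7, 8, 9}.
From 5: component {5}.
From 10: component {10, 11, 12}.
That's 3 components.

3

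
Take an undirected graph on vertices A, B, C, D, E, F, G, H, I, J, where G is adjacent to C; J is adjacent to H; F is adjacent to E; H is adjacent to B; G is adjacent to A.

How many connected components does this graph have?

5

From A: component {A, C, G}.
From B: component {B, H, J}.
From D: component {D}.
From E: component {E, F}.
From I: component {I}.
That's 5 components.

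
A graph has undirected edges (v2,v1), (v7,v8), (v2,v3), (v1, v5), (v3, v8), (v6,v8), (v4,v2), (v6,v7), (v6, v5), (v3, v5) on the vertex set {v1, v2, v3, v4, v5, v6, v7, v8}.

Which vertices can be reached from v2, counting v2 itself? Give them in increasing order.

Start at v2.
Its neighbours: v1, v3, v4.
Then their neighbours: v5, v8.
Then next layer: v6, v7.
Every vertex is now reached.

v1, v2, v3, v4, v5, v6, v7, v8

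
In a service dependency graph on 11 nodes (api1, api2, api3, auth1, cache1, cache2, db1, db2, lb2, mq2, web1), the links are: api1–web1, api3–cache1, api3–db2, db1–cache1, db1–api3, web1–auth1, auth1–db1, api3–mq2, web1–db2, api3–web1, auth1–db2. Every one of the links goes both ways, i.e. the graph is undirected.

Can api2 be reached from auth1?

Explore from auth1.
Distance 1: reach db1, db2, web1.
Distance 2: reach api1, api3, cache1.
Distance 3: reach mq2.
The search is exhausted without reaching api2; it lies in a different component.

No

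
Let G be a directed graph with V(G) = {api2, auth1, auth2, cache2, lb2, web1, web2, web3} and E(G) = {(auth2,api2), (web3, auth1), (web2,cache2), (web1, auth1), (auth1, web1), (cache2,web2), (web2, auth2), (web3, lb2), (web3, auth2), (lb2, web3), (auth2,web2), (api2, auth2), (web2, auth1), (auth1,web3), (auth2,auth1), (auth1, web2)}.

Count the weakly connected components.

1

From api2: component {api2, auth1, auth2, cache2, lb2, web1, web2, web3}.
That's 1 component.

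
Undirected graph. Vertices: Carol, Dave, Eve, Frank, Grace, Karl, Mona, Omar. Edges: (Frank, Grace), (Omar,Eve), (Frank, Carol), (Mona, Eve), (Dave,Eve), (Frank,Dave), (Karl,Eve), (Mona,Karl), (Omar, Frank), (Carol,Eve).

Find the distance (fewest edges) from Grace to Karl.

4

Distance 0: Grace.
Distance 1: Frank.
Distance 2: Carol, Dave, Omar.
Distance 3: Eve.
Distance 4: Karl, Mona — contains Karl.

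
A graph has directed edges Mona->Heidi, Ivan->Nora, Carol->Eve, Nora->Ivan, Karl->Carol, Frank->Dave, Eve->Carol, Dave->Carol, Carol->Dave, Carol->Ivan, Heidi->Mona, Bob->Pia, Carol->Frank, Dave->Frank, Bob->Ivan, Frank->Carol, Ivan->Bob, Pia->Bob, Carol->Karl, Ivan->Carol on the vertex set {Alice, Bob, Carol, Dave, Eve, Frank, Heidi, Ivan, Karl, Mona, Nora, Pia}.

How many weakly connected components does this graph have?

From Alice: component {Alice}.
From Bob: component {Bob, Carol, Dave, Eve, Frank, Ivan, Karl, Nora, Pia}.
From Heidi: component {Heidi, Mona}.
That's 3 components.

3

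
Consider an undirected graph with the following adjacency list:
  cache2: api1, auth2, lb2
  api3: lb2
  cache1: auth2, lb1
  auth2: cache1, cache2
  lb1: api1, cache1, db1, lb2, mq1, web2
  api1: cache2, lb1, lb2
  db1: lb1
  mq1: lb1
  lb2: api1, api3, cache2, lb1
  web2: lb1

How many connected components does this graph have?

From api1: component {api1, api3, auth2, cache1, cache2, db1, lb1, lb2, mq1, web2}.
That's 1 component.

1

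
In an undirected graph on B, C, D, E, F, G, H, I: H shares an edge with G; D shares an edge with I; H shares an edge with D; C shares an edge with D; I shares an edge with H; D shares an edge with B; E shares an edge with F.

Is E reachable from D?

No

Explore from D.
Distance 1: reach B, C, H, I.
Distance 2: reach G.
The search is exhausted without reaching E; it lies in a different component.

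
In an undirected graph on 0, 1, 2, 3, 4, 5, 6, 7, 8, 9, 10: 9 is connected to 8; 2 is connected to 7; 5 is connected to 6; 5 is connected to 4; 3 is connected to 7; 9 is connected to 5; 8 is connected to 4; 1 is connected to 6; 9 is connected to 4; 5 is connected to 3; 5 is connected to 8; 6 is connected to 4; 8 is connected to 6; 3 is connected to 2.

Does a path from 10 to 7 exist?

No

10 has no edges, so nothing is reachable from it.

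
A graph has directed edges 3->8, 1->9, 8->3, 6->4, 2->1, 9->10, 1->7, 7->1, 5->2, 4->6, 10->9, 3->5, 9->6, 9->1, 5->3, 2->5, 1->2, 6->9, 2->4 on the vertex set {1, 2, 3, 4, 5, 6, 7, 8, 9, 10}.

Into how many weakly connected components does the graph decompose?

1

From 1: component {1, 2, 3, 4, 5, 6, 7, 8, 9, 10}.
That's 1 component.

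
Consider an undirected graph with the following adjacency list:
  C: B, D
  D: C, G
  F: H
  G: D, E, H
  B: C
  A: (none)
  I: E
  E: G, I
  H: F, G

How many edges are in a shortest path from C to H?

Distance 0: C.
Distance 1: B, D.
Distance 2: G.
Distance 3: E, H — contains H.

3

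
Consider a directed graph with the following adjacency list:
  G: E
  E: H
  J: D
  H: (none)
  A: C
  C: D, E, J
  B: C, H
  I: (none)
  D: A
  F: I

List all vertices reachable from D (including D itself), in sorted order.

A, C, D, E, H, J

Start at D.
Its neighbours: A.
Then their neighbours: C.
Then next layer: E, J.
Then next layer: H.
Nothing further is reachable.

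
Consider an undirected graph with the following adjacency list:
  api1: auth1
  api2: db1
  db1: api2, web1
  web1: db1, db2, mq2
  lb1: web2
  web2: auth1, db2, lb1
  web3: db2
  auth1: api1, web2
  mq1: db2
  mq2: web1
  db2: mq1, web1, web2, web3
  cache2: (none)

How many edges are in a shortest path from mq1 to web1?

2

Distance 0: mq1.
Distance 1: db2.
Distance 2: web1, web2, web3 — contains web1.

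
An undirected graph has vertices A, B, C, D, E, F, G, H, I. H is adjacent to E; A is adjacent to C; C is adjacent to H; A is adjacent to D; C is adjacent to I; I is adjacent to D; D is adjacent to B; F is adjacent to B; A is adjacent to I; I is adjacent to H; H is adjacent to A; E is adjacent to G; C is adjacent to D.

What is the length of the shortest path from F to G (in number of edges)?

Distance 0: F.
Distance 1: B.
Distance 2: D.
Distance 3: A, C, I.
Distance 4: H.
Distance 5: E.
Distance 6: G — contains G.

6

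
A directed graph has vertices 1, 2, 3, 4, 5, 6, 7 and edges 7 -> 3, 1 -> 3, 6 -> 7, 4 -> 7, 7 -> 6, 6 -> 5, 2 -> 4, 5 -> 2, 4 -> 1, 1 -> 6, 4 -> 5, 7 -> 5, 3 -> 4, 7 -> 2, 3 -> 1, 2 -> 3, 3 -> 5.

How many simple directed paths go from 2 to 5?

17

2→3→1→6→5
2→3→1→6→7→5
2→3→4→1→6→5
2→3→4→1→6→7→5
2→3→4→5
2→3→4→7→5
2→3→4→7→6→5
2→3→5
... and 9 more.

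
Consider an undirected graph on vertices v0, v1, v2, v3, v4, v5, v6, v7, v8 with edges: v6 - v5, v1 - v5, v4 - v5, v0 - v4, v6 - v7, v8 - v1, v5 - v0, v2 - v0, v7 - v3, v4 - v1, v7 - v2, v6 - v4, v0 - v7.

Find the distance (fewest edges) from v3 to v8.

Distance 0: v3.
Distance 1: v7.
Distance 2: v0, v2, v6.
Distance 3: v4, v5.
Distance 4: v1.
Distance 5: v8 — contains v8.

5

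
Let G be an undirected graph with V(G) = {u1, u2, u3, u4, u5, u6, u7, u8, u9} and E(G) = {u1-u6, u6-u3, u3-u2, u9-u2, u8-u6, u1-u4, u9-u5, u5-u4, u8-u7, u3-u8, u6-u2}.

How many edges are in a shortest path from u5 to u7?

Distance 0: u5.
Distance 1: u4, u9.
Distance 2: u1, u2.
Distance 3: u3, u6.
Distance 4: u8.
Distance 5: u7 — contains u7.

5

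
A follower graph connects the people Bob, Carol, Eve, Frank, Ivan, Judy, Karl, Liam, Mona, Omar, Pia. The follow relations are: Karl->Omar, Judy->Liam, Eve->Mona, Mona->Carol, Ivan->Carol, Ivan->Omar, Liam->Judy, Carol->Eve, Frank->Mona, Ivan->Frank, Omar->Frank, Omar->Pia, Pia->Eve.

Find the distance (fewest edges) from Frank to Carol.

Distance 0: Frank.
Distance 1: Mona.
Distance 2: Carol — contains Carol.

2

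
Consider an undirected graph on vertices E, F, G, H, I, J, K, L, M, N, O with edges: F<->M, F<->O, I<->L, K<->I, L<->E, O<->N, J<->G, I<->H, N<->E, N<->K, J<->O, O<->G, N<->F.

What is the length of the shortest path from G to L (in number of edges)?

Distance 0: G.
Distance 1: J, O.
Distance 2: F, N.
Distance 3: E, K, M.
Distance 4: I, L — contains L.

4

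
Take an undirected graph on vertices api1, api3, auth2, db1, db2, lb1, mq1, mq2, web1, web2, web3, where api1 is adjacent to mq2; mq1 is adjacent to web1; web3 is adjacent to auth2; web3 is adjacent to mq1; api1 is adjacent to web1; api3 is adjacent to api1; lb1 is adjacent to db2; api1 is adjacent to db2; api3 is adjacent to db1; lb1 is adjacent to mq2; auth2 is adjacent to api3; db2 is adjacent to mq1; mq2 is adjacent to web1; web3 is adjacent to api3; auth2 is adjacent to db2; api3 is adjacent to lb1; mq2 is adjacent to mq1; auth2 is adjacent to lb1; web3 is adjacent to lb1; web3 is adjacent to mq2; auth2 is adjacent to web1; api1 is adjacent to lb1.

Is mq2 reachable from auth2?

Yes

Explore from auth2.
Distance 1: reach api3, db2, lb1, web1, web3.
Distance 2: reach api1, db1, mq1, mq2.
Found mq2.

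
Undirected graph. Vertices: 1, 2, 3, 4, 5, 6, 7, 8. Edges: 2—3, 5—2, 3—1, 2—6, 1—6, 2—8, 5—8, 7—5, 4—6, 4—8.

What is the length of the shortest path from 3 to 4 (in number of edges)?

3

Distance 0: 3.
Distance 1: 1, 2.
Distance 2: 5, 6, 8.
Distance 3: 4, 7 — contains 4.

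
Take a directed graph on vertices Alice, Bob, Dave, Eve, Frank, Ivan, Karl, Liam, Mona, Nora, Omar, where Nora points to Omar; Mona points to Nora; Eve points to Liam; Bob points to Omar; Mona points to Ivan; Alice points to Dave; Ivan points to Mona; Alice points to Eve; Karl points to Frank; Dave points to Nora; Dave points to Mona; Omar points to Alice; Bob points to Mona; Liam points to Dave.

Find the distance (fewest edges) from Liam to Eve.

Distance 0: Liam.
Distance 1: Dave.
Distance 2: Mona, Nora.
Distance 3: Ivan, Omar.
Distance 4: Alice.
Distance 5: Eve — contains Eve.

5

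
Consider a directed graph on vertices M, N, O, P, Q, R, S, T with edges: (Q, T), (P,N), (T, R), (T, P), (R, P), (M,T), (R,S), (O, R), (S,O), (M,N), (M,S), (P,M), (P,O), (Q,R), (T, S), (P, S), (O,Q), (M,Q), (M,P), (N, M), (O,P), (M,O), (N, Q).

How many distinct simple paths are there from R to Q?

17

R→P→M→N→Q
R→P→M→O→Q
R→P→M→Q
R→P→M→S→O→Q
R→P→M→T→S→O→Q
R→P→N→M→O→Q
R→P→N→M→Q
R→P→N→M→S→O→Q
... and 9 more.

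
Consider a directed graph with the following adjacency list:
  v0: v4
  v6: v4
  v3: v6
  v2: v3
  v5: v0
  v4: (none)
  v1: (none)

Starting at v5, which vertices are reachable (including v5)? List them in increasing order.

v0, v4, v5

Start at v5.
Its neighbours: v0.
Then their neighbours: v4.
Nothing further is reachable.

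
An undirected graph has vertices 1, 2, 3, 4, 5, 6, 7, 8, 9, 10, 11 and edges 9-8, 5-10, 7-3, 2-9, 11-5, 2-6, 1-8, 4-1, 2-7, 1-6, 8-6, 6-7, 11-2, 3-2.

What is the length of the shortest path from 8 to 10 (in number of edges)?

5

Distance 0: 8.
Distance 1: 1, 6, 9.
Distance 2: 2, 4, 7.
Distance 3: 3, 11.
Distance 4: 5.
Distance 5: 10 — contains 10.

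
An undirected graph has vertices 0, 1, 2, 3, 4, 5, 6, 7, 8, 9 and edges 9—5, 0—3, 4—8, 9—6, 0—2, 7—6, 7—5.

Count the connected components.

From 0: component {0, 2, 3}.
From 1: component {1}.
From 4: component {4, 8}.
From 5: component {5, 6, 7, 9}.
That's 4 components.

4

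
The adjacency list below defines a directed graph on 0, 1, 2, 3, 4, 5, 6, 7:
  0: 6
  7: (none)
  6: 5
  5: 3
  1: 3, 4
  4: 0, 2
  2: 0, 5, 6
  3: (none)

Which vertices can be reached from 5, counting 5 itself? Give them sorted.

Start at 5.
Its neighbours: 3.
Nothing further is reachable.

3, 5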